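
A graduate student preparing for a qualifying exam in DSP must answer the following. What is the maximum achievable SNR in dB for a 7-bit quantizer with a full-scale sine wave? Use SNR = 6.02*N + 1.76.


Theoretical SNR for a full-scale sinusoid:
SNR = 6.02 * N + 1.76
    = 6.02 * 7 + 1.76
    = 42.14 + 1.76
    = 43.9 dB

43.9 dB


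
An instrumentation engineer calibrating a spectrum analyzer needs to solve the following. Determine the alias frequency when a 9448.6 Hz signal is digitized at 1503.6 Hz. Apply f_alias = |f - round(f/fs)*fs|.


Compute the nearest integer multiple of fs to the signal:
n = round(9448.6 / 1503.6) = 6
f_alias = |9448.6 - 6 * 1503.6|
        = |9448.6 - 9021.6|
        = 427.0 Hz

427.0


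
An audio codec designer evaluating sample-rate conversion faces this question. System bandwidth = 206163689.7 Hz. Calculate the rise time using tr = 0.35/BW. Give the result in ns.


Rise time from bandwidth relationship:
tr = 0.35 / BW
   = 0.35 / 206163689.7
   = 1.697680132e-09 s
   = 1.6977 ns

1.6977 ns


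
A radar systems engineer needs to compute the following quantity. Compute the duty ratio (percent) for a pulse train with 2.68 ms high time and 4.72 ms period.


Duty cycle as a percentage:
DC = (t_on / T) * 100
   = (2.68 / 4.72) * 100
   = 0.567797 * 100
   = 56.78 %

56.78 %


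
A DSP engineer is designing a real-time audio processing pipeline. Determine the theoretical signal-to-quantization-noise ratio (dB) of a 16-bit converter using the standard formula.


Theoretical SNR for a full-scale sinusoid:
SNR = 6.02 * N + 1.76
    = 6.02 * 16 + 1.76
    = 96.32 + 1.76
    = 98.08 dB

98.08 dB


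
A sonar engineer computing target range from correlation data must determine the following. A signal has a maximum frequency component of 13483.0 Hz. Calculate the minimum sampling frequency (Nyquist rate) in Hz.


The Nyquist rate is twice the maximum frequency component.
fs_min = 2 * fmax
      = 2 * 13483.0
      = 26966.0 Hz

26966.0


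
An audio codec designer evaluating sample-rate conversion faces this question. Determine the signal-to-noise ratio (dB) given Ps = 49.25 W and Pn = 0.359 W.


SNR in decibels:
SNR = 10 * log10(Ps / Pn)
    = 10 * log10(49.25 / 0.359)
    = 10 * log10(137.1866)
    = 10 * 2.1373
    = 21.37 dB

21.37 dB


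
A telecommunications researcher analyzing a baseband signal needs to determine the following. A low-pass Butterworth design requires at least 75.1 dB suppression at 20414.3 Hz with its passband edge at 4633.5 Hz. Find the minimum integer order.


Butterworth filter order formula:
n = log10(10^(A/10) - 1) / (2 * log10(f_stop/f_pass))
10^(75.1/10) - 1 = 32359364.693
f_stop/f_pass = 20414.3 / 4633.5 = 4.4058
n = 5.8305 -> ceil = 6

6


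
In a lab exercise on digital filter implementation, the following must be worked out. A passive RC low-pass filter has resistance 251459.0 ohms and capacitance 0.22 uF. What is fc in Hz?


Cutoff frequency of a first-order RC filter:
fc = 1 / (2 * pi * R * C)
C = 0.22 uF = 2.2e-07 F
fc = 1 / (2 * pi * 251459.0 * 2.2e-07)
   = 1 / 0.34759196871478
   = 2.876936 Hz

2.876936 Hz


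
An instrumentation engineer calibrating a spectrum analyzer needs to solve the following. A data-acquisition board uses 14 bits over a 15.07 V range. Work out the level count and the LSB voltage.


Step 1 — number of quantization levels:
L = 2^N = 2^14 = 16384

Step 2 — LSB step size:
delta = Vfs / L
      = 15.07 / 16384
      = 0.0009198 V

Levels = 16384; step size = 0.0009198 V


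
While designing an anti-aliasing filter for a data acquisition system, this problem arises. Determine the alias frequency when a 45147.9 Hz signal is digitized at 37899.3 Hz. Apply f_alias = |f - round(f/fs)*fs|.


Compute the nearest integer multiple of fs to the signal:
n = round(45147.9 / 37899.3) = 1
f_alias = |45147.9 - 1 * 37899.3|
        = |45147.9 - 37899.3|
        = 7248.6 Hz

7248.6


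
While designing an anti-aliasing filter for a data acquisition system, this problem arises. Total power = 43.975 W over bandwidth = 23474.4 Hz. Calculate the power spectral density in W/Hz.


Power spectral density:
PSD = P / BW
    = 43.975 / 23474.4
    = 0.00187332 W/Hz

0.00187332 W/Hz


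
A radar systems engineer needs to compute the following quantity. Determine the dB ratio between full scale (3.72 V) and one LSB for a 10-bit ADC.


Dynamic range from full-scale to LSB:
V_min = V_max / 2^bits = 3.72 / 2^10
DR = 20 * log10(V_max / V_min)
   = 20 * log10(2^10)
   = 20 * 10 * log10(2)
   = 60.21 dB

60.21 dB


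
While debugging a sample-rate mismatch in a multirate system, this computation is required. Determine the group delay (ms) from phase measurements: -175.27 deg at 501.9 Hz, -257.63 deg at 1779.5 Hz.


Group delay from phase difference:
tau = -d(phi)/d(omega)
d(phi) = -82.36 deg = -1.437453 rad
d(omega) = 2*pi*(1779.5 - 501.9) = 8027.3975 rad/s
tau = -(-1.437453) / 8027.3975
    = 0.1791 ms

0.1791 ms


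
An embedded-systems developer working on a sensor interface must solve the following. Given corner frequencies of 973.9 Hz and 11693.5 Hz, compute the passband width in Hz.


Bandwidth is the difference of -3dB frequencies:
BW = f_high - f_low
   = 11693.5 - 973.9
   = 10719.6 Hz

10719.6 Hz


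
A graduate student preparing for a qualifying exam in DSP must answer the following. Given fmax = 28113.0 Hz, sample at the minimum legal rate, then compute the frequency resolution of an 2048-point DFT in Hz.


Step 1 — Nyquist sampling rate:
fs = 2 * fmax = 2 * 28113.0 = 56226.0 Hz

Step 2 — DFT bin spacing:
df = fs / N = 56226.0 / 2048 = 27.4541 Hz

27.4541 Hz


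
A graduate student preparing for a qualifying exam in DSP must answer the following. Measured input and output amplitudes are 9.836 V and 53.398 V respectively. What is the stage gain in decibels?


Voltage gain in dB:
G = 20 * log10(Vout / Vin)
  = 20 * log10(53.398 / 9.836)
  = 20 * log10(5.428833)
  = 20 * 0.734706
  = 14.69 dB

14.69 dB


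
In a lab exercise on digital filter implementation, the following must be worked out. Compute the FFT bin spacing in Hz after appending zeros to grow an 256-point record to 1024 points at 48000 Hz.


Frequency resolution after zero-padding:
N_padded = 256 * 4 = 1024
df = fs / N_padded
   = 48000 / 1024
   = 46.875 Hz

46.875 Hz


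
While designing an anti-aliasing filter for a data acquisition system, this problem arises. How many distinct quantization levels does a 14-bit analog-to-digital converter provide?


Number of quantization levels = 2^N
= 2^14
= 16384

16384


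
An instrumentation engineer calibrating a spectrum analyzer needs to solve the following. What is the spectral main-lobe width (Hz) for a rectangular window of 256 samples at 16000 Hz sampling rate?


Main lobe width for a rectangular window:
Width = 2 * fs / N
      = 2 * 16000 / 256
      = 32000 / 256
      = 125.0 Hz

125.0 Hz


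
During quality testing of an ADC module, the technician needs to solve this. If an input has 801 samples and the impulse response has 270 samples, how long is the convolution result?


Linear convolution output length:
L = N + M - 1
  = 801 + 270 - 1
  = 1070 samples

1070


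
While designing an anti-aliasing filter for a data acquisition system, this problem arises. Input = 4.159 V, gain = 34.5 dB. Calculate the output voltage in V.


Output voltage from dB gain:
V_out = V_in * 10^(gain_dB / 20)
      = 4.159 * 10^(34.5 / 20)
      = 4.159 * 53.088444
      = 220.7948 V

220.7948 V


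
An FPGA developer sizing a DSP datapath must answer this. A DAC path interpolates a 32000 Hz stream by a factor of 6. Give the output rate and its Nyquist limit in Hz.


Step 1 — output sample rate after interpolation by L:
fs_out = L * fs_in = 6 * 32000 = 192000 Hz

Step 2 — Nyquist frequency of the output stream:
f_Nyq = fs_out / 2 = 192000 / 2 = 96000.0 Hz

fs_out = 192000 Hz; f_Nyquist = 96000.0 Hz


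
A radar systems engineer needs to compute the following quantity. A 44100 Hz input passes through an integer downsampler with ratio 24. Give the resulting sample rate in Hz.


Decimation reduces the sample rate:
fs_out = fs_in / M
       = 44100 / 24
       = 1837.5 Hz

1837.5 Hz


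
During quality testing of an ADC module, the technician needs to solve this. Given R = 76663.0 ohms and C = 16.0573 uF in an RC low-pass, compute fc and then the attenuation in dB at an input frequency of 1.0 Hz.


Step 1 — cutoff frequency:
fc = 1 / (2*pi*R*C)
C = 16.0573 uF = 1.60573e-05 F
fc = 1 / (2*pi*76663.0*1.60573e-05)
   = 0.129289 Hz

Step 2 — magnitude at f = 1.0 Hz:
|H(f)| = 1 / sqrt(1 + (f/fc)^2)
f/fc = 1.0 / 0.129289 = 7.73461
|H| = 1 / sqrt(1 + 59.824192) = 0.1282218
|H|_dB = 20*log10(0.1282218) = -17.84 dB

fc = 0.129289 Hz; |H(1.0 Hz)| = -17.84 dB


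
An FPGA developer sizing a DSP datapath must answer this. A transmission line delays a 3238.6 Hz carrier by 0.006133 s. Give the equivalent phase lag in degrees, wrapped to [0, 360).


Phase shift from frequency and time delay:
phi = 360 * f * t_delay
    = 360 * 3238.6 * 0.006133
    = 7150.44 degrees
    mod 360 = 310.44 degrees

310.44 degrees


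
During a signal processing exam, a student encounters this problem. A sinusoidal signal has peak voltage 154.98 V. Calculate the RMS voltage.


RMS voltage for a sinusoidal waveform:
V_rms = V_peak / sqrt(2)
      = 154.98 / 1.414214
      = 109.587 V

109.587 V


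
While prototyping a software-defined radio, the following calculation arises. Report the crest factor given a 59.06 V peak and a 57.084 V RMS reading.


Crest factor is the ratio of peak to RMS:
CF = V_peak / V_rms
   = 59.06 / 57.084
   = 1.0346

1.0346


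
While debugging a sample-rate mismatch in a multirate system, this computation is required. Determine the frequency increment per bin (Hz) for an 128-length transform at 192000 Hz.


DFT frequency resolution:
df = fs / N
   = 192000 / 128
   = 1500.0 Hz

1500.0 Hz


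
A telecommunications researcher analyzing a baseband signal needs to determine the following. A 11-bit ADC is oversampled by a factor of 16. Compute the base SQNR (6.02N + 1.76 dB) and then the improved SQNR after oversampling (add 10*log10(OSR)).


Step 1 — baseline SQNR at Nyquist:
SQNR_base = 6.02*N + 1.76
          = 6.02*11 + 1.76
          = 67.98 dB

Step 2 — oversampling processing gain:
G = 10*log10(OSR) = 10*log10(16) = 12.04 dB

Step 3 — total:
SQNR_total = 67.98 + 12.04 = 80.02 dB

Base SQNR = 67.98 dB; oversampled SQNR = 80.02 dB


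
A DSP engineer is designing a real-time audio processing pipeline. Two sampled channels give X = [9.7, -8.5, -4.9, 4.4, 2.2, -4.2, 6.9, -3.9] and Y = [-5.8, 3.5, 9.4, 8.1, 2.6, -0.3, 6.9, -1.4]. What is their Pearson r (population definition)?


Pearson correlation coefficient (population):
r = cov(X,Y) / (std(X) * std(Y))
Mean X = 0.2125, Mean Y = 2.875
Cov(X,Y) = -5.158438
Std(X) = 6.068863, Std(Y) = 4.875385
r = -0.1743

-0.1743


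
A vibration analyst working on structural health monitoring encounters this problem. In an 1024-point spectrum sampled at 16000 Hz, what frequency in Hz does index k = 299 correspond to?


Frequency of DFT bin k:
f_k = k * fs / N
    = 299 * 16000 / 1024
    = 4784000 / 1024
    = 4671.875 Hz

4671.875 Hz


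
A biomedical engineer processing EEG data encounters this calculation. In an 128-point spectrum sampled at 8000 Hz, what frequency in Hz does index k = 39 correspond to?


Frequency of DFT bin k:
f_k = k * fs / N
    = 39 * 8000 / 128
    = 312000 / 128
    = 2437.5 Hz

2437.5 Hz


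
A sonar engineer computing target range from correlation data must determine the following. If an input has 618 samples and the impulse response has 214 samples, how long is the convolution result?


Linear convolution output length:
L = N + M - 1
  = 618 + 214 - 1
  = 831 samples

831


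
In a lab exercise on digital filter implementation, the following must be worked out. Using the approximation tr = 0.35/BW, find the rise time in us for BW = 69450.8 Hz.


Rise time from bandwidth relationship:
tr = 0.35 / BW
   = 0.35 / 69450.8
   = 5.039538781e-06 s
   = 5.0395 us

5.0395 us


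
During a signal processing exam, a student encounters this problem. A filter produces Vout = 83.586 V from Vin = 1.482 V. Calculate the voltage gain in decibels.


Voltage gain in dB:
G = 20 * log10(Vout / Vin)
  = 20 * log10(83.586 / 1.482)
  = 20 * log10(56.40081)
  = 20 * 1.751285
  = 35.03 dB

35.03 dB


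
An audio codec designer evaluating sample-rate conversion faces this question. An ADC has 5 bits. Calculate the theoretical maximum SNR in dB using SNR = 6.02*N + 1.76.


Theoretical SNR for a full-scale sinusoid:
SNR = 6.02 * N + 1.76
    = 6.02 * 5 + 1.76
    = 30.1 + 1.76
    = 31.86 dB

31.86 dB


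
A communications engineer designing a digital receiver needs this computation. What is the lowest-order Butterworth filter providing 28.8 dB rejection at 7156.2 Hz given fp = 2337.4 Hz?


Butterworth filter order formula:
n = log10(10^(A/10) - 1) / (2 * log10(f_stop/f_pass))
10^(28.8/10) - 1 = 757.5776
f_stop/f_pass = 7156.2 / 2337.4 = 3.0616
n = 2.9627 -> ceil = 3

3


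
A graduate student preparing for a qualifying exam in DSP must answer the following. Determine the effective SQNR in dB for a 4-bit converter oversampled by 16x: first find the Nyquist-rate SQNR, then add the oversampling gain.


Step 1 — baseline SQNR at Nyquist:
SQNR_base = 6.02*N + 1.76
          = 6.02*4 + 1.76
          = 25.84 dB

Step 2 — oversampling processing gain:
G = 10*log10(OSR) = 10*log10(16) = 12.04 dB

Step 3 — total:
SQNR_total = 25.84 + 12.04 = 37.88 dB

Base SQNR = 25.84 dB; oversampled SQNR = 37.88 dB


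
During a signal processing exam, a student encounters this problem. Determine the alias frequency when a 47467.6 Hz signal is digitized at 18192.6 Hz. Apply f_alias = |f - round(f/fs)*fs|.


Compute the nearest integer multiple of fs to the signal:
n = round(47467.6 / 18192.6) = 3
f_alias = |47467.6 - 3 * 18192.6|
        = |47467.6 - 54577.8|
        = 7110.2 Hz

7110.2


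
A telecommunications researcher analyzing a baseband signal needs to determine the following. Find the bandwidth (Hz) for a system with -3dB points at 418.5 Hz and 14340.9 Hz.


Bandwidth is the difference of -3dB frequencies:
BW = f_high - f_low
   = 14340.9 - 418.5
   = 13922.4 Hz

13922.4 Hz


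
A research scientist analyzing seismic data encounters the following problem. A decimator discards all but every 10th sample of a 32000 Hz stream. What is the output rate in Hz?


Decimation reduces the sample rate:
fs_out = fs_in / M
       = 32000 / 10
       = 3200.0 Hz

3200.0 Hz


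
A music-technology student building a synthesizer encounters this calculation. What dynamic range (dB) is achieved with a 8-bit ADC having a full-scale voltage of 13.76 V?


Dynamic range from full-scale to LSB:
V_min = V_max / 2^bits = 13.76 / 2^8
DR = 20 * log10(V_max / V_min)
   = 20 * log10(2^8)
   = 20 * 8 * log10(2)
   = 48.16 dB

48.16 dB


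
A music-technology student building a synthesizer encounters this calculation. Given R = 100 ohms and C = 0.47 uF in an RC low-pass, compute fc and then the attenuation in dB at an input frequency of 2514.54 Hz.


Step 1 — cutoff frequency:
fc = 1 / (2*pi*R*C)
C = 0.47 uF = 4.7e-07 F
fc = 1 / (2*pi*100*4.7e-07)
   = 3386.275 Hz

Step 2 — magnitude at f = 2514.54 Hz:
|H(f)| = 1 / sqrt(1 + (f/fc)^2)
f/fc = 2514.54 / 3386.275 = 0.742568
|H| = 1 / sqrt(1 + 0.551407) = 0.802855
|H|_dB = 20*log10(0.802855) = -1.91 dB

fc = 3386.275 Hz; |H(2514.54 Hz)| = -1.91 dB


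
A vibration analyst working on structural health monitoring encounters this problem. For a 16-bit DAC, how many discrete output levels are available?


Number of quantization levels = 2^N
= 2^16
= 65536

65536


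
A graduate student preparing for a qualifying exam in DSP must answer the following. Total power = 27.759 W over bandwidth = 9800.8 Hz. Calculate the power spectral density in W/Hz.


Power spectral density:
PSD = P / BW
    = 27.759 / 9800.8
    = 0.00283232 W/Hz

0.00283232 W/Hz


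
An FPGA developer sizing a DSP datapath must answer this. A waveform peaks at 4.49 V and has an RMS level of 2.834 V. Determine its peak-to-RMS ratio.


Crest factor is the ratio of peak to RMS:
CF = V_peak / V_rms
   = 4.49 / 2.834
   = 1.5843

1.5843


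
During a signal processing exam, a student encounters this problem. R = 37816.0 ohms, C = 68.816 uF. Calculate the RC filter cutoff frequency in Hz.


Cutoff frequency of a first-order RC filter:
fc = 1 / (2 * pi * R * C)
C = 68.816 uF = 6.8816e-05 F
fc = 1 / (2 * pi * 37816.0 * 6.8816e-05)
   = 1 / 16.351021246619
   = 0.061158 Hz

0.061158 Hz


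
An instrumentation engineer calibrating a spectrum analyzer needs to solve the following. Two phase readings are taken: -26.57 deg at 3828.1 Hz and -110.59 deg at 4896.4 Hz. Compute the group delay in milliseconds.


Group delay from phase difference:
tau = -d(phi)/d(omega)
d(phi) = -84.02 deg = -1.466426 rad
d(omega) = 2*pi*(4896.4 - 3828.1) = 6712.3269 rad/s
tau = -(-1.466426) / 6712.3269
    = 0.2185 ms

0.2185 ms


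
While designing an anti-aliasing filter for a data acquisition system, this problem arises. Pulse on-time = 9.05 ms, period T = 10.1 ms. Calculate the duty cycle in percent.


Duty cycle as a percentage:
DC = (t_on / T) * 100
   = (9.05 / 10.1) * 100
   = 0.89604 * 100
   = 89.6 %

89.6 %


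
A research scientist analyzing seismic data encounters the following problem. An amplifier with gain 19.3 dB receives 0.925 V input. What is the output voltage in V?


Output voltage from dB gain:
V_out = V_in * 10^(gain_dB / 20)
      = 0.925 * 10^(19.3 / 20)
      = 0.925 * 9.225714
      = 8.5338 V

8.5338 V


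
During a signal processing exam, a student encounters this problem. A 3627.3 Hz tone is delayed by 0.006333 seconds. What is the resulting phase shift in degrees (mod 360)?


Phase shift from frequency and time delay:
phi = 360 * f * t_delay
    = 360 * 3627.3 * 0.006333
    = 8269.81 degrees
    mod 360 = 349.81 degrees

349.81 degrees


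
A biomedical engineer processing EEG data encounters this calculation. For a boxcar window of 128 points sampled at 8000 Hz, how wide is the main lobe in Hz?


Main lobe width for a rectangular window:
Width = 2 * fs / N
      = 2 * 8000 / 128
      = 16000 / 128
      = 125.0 Hz

125.0 Hz


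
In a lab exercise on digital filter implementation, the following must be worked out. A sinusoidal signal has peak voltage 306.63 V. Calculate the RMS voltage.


RMS voltage for a sinusoidal waveform:
V_rms = V_peak / sqrt(2)
      = 306.63 / 1.414214
      = 216.82 V

216.82 V


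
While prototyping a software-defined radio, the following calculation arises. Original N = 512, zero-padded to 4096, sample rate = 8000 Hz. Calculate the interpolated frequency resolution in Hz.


Frequency resolution after zero-padding:
N_padded = 512 * 8 = 4096
df = fs / N_padded
   = 8000 / 4096
   = 1.9531 Hz

1.9531 Hz


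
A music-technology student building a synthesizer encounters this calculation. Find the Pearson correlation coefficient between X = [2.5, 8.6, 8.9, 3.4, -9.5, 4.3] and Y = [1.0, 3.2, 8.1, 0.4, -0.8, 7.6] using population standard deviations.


Pearson correlation coefficient (population):
r = cov(X,Y) / (std(X) * std(Y))
Mean X = 3.0333, Mean Y = 3.25
Cov(X,Y) = 14.1
Std(X) = 6.117098, Std(Y) = 3.464943
r = 0.6652

0.6652


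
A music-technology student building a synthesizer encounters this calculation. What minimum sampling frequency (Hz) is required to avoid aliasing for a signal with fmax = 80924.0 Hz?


The Nyquist rate is twice the maximum frequency component.
fs_min = 2 * fmax
      = 2 * 80924.0
      = 161848.0 Hz

161848.0


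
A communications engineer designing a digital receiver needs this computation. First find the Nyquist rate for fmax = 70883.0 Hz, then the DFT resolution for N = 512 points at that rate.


Step 1 — Nyquist sampling rate:
fs = 2 * fmax = 2 * 70883.0 = 141766.0 Hz

Step 2 — DFT bin spacing:
df = fs / N = 141766.0 / 512 = 276.8867 Hz

276.8867 Hz


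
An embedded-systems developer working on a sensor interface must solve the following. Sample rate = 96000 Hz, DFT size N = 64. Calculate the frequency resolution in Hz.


DFT frequency resolution:
df = fs / N
   = 96000 / 64
   = 1500.0 Hz

1500.0 Hz


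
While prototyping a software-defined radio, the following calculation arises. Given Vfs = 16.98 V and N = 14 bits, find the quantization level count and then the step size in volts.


Step 1 — number of quantization levels:
L = 2^N = 2^14 = 16384

Step 2 — LSB step size:
delta = Vfs / L
      = 16.98 / 16384
      = 0.00103638 V

Levels = 16384; step size = 0.00103638 V


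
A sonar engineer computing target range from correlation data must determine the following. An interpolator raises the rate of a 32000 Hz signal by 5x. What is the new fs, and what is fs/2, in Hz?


Step 1 — output sample rate after interpolation by L:
fs_out = L * fs_in = 5 * 32000 = 160000 Hz

Step 2 — Nyquist frequency of the output stream:
f_Nyq = fs_out / 2 = 160000 / 2 = 80000.0 Hz

fs_out = 160000 Hz; f_Nyquist = 80000.0 Hz


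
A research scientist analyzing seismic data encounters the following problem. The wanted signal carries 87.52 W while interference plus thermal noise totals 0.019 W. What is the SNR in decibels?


SNR in decibels:
SNR = 10 * log10(Ps / Pn)
    = 10 * log10(87.52 / 0.019)
    = 10 * log10(4606.3158)
    = 10 * 3.6634
    = 36.63 dB

36.63 dB


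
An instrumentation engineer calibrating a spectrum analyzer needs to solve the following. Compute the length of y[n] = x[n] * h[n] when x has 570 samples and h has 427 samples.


Linear convolution output length:
L = N + M - 1
  = 570 + 427 - 1
  = 996 samples

996


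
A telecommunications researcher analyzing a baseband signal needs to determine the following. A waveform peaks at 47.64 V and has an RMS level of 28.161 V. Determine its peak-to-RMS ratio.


Crest factor is the ratio of peak to RMS:
CF = V_peak / V_rms
   = 47.64 / 28.161
   = 1.6917

1.6917


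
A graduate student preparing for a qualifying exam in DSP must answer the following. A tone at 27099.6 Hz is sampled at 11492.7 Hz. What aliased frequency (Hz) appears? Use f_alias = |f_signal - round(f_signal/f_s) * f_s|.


Compute the nearest integer multiple of fs to the signal:
n = round(27099.6 / 11492.7) = 2
f_alias = |27099.6 - 2 * 11492.7|
        = |27099.6 - 22985.4|
        = 4114.2 Hz

4114.2


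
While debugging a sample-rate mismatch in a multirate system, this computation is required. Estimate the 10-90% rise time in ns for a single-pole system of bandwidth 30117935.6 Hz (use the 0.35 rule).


Rise time from bandwidth relationship:
tr = 0.35 / BW
   = 0.35 / 30117935.6
   = 1.162098242e-08 s
   = 11.621 ns

11.621 ns


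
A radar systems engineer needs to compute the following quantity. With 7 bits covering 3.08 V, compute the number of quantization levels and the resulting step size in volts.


Step 1 — number of quantization levels:
L = 2^N = 2^7 = 128

Step 2 — LSB step size:
delta = Vfs / L
      = 3.08 / 128
      = 0.0240625 V

Levels = 128; step size = 0.0240625 V


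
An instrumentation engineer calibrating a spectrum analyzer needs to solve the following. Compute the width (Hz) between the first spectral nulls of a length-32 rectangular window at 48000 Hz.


Main lobe width for a rectangular window:
Width = 2 * fs / N
      = 2 * 48000 / 32
      = 96000 / 32
      = 3000.0 Hz

3000.0 Hz


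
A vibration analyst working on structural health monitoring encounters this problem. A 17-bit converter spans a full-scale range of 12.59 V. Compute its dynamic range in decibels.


Dynamic range from full-scale to LSB:
V_min = V_max / 2^bits = 12.59 / 2^17
DR = 20 * log10(V_max / V_min)
   = 20 * log10(2^17)
   = 20 * 17 * log10(2)
   = 102.35 dB

102.35 dB


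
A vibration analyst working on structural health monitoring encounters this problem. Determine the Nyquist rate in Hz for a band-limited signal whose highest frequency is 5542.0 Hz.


The Nyquist rate is twice the maximum frequency component.
fs_min = 2 * fmax
      = 2 * 5542.0
      = 11084.0 Hz

11084.0


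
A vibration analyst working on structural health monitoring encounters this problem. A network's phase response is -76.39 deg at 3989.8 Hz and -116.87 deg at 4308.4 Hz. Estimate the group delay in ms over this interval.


Group delay from phase difference:
tau = -d(phi)/d(omega)
d(phi) = -40.48 deg = -0.706509 rad
d(omega) = 2*pi*(4308.4 - 3989.8) = 2001.8228 rad/s
tau = -(-0.706509) / 2001.8228
    = 0.3529 ms

0.3529 ms


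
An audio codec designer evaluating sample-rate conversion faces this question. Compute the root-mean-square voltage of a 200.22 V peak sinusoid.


RMS voltage for a sinusoidal waveform:
V_rms = V_peak / sqrt(2)
      = 200.22 / 1.414214
      = 141.577 V

141.577 V


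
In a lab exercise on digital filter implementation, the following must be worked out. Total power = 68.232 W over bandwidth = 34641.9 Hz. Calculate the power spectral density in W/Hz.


Power spectral density:
PSD = P / BW
    = 68.232 / 34641.9
    = 0.00196964 W/Hz

0.00196964 W/Hz


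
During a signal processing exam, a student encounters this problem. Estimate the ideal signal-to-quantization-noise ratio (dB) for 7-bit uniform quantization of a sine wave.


Theoretical SNR for a full-scale sinusoid:
SNR = 6.02 * N + 1.76
    = 6.02 * 7 + 1.76
    = 42.14 + 1.76
    = 43.9 dB

43.9 dB


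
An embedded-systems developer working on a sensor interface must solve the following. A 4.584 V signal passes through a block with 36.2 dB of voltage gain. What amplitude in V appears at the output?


Output voltage from dB gain:
V_out = V_in * 10^(gain_dB / 20)
      = 4.584 * 10^(36.2 / 20)
      = 4.584 * 64.565423
      = 295.9679 V

295.9679 V


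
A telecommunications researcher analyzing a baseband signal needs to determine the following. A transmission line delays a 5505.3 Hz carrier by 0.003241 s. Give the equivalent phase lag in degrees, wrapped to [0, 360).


Phase shift from frequency and time delay:
phi = 360 * f * t_delay
    = 360 * 5505.3 * 0.003241
    = 6423.36 degrees
    mod 360 = 303.36 degrees

303.36 degrees


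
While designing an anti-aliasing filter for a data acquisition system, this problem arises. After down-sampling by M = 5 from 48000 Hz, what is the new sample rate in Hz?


Decimation reduces the sample rate:
fs_out = fs_in / M
       = 48000 / 5
       = 9600.0 Hz

9600.0 Hz


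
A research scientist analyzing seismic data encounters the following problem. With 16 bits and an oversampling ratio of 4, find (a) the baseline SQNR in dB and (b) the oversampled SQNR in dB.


Step 1 — baseline SQNR at Nyquist:
SQNR_base = 6.02*N + 1.76
          = 6.02*16 + 1.76
          = 98.08 dB

Step 2 — oversampling processing gain:
G = 10*log10(OSR) = 10*log10(4) = 6.02 dB

Step 3 — total:
SQNR_total = 98.08 + 6.02 = 104.1 dB

Base SQNR = 98.08 dB; oversampled SQNR = 104.1 dB


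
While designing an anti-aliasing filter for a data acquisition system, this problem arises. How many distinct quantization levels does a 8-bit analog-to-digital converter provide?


Number of quantization levels = 2^N
= 2^8
= 256

256


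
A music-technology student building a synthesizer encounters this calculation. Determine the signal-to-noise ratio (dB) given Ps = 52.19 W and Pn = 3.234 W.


SNR in decibels:
SNR = 10 * log10(Ps / Pn)
    = 10 * log10(52.19 / 3.234)
    = 10 * log10(16.1379)
    = 10 * 1.2078
    = 12.08 dB

12.08 dB


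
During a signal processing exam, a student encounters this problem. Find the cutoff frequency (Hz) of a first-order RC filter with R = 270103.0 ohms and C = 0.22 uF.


Cutoff frequency of a first-order RC filter:
fc = 1 / (2 * pi * R * C)
C = 0.22 uF = 2.2e-07 F
fc = 1 / (2 * pi * 270103.0 * 2.2e-07)
   = 1 / 0.37336358422553
   = 2.678354 Hz

2.678354 Hz


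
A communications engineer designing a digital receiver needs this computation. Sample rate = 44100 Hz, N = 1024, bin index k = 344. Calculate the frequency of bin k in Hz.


Frequency of DFT bin k:
f_k = k * fs / N
    = 344 * 44100 / 1024
    = 15170400 / 1024
    = 14814.844 Hz

14814.844 Hz


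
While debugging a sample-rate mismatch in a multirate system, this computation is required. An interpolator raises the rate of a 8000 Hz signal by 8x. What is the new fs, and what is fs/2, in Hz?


Step 1 — output sample rate after interpolation by L:
fs_out = L * fs_in = 8 * 8000 = 64000 Hz

Step 2 — Nyquist frequency of the output stream:
f_Nyq = fs_out / 2 = 64000 / 2 = 32000.0 Hz

fs_out = 64000 Hz; f_Nyquist = 32000.0 Hz


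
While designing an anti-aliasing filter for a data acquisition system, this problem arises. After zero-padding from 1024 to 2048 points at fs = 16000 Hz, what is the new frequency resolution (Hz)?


Frequency resolution after zero-padding:
N_padded = 1024 * 2 = 2048
df = fs / N_padded
   = 16000 / 2048
   = 7.8125 Hz

7.8125 Hz


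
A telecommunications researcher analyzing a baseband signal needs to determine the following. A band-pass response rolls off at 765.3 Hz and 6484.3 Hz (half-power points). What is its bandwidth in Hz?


Bandwidth is the difference of -3dB frequencies:
BW = f_high - f_low
   = 6484.3 - 765.3
   = 5719.0 Hz

5719.0 Hz


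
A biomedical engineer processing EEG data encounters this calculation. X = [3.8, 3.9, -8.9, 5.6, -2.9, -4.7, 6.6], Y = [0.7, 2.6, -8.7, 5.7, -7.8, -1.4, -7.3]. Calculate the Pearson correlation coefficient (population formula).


Pearson correlation coefficient (population):
r = cov(X,Y) / (std(X) * std(Y))
Mean X = 0.4857, Mean Y = -2.3143
Cov(X,Y) = 15.862653
Std(X) = 5.511398, Std(Y) = 5.264824
r = 0.5467

0.5467


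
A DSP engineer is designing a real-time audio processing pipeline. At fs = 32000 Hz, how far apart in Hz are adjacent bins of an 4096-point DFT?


DFT frequency resolution:
df = fs / N
   = 32000 / 4096
   = 7.8125 Hz

7.8125 Hz


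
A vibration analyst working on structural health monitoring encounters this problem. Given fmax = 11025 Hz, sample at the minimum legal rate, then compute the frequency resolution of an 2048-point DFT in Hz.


Step 1 — Nyquist sampling rate:
fs = 2 * fmax = 2 * 11025 = 22050 Hz

Step 2 — DFT bin spacing:
df = fs / N = 22050 / 2048 = 10.7666 Hz

10.7666 Hz


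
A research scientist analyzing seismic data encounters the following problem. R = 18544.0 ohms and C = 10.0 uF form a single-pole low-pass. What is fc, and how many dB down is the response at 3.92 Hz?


Step 1 — cutoff frequency:
fc = 1 / (2*pi*R*C)
C = 10.0 uF = 1e-05 F
fc = 1 / (2*pi*18544.0*1e-05)
   = 0.858256 Hz

Step 2 — magnitude at f = 3.92 Hz:
|H(f)| = 1 / sqrt(1 + (f/fc)^2)
f/fc = 3.92 / 0.858256 = 4.567402
|H| = 1 / sqrt(1 + 20.861161) = 0.2138767
|H|_dB = 20*log10(0.2138767) = -13.4 dB

fc = 0.858256 Hz; |H(3.92 Hz)| = -13.4 dB


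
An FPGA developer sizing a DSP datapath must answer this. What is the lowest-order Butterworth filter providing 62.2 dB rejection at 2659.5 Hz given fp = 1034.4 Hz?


Butterworth filter order formula:
n = log10(10^(A/10) - 1) / (2 * log10(f_stop/f_pass))
10^(62.2/10) - 1 = 1659585.9074
f_stop/f_pass = 2659.5 / 1034.4 = 2.5711
n = 7.5833 -> ceil = 8

8


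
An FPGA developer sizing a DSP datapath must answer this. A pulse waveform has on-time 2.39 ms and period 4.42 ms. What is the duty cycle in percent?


Duty cycle as a percentage:
DC = (t_on / T) * 100
   = (2.39 / 4.42) * 100
   = 0.540724 * 100
   = 54.07 %

54.07 %


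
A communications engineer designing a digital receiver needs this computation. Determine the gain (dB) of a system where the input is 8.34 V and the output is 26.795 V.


Voltage gain in dB:
G = 20 * log10(Vout / Vin)
  = 20 * log10(26.795 / 8.34)
  = 20 * log10(3.21283)
  = 20 * 0.506888
  = 10.14 dB

10.14 dB


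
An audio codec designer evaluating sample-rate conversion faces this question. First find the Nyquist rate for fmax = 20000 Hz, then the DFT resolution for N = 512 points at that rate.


Step 1 — Nyquist sampling rate:
fs = 2 * fmax = 2 * 20000 = 40000 Hz

Step 2 — DFT bin spacing:
df = fs / N = 40000 / 512 = 78.125 Hz

78.125 Hz


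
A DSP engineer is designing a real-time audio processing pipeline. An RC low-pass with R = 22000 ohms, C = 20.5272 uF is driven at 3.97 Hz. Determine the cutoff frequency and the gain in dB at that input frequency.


Step 1 — cutoff frequency:
fc = 1 / (2*pi*R*C)
C = 20.5272 uF = 2.05272e-05 F
fc = 1 / (2*pi*22000*2.05272e-05)
   = 0.352426 Hz

Step 2 — magnitude at f = 3.97 Hz:
|H(f)| = 1 / sqrt(1 + (f/fc)^2)
f/fc = 3.97 / 0.352426 = 11.264776
|H| = 1 / sqrt(1 + 126.895178) = 0.0884246
|H|_dB = 20*log10(0.0884246) = -21.07 dB

fc = 0.352426 Hz; |H(3.97 Hz)| = -21.07 dB


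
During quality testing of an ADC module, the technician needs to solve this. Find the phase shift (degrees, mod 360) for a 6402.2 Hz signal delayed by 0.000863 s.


Phase shift from frequency and time delay:
phi = 360 * f * t_delay
    = 360 * 6402.2 * 0.000863
    = 1989.04 degrees
    mod 360 = 189.04 degrees

189.04 degrees


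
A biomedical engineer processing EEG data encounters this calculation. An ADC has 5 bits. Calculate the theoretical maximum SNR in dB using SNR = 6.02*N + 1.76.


Theoretical SNR for a full-scale sinusoid:
SNR = 6.02 * N + 1.76
    = 6.02 * 5 + 1.76
    = 30.1 + 1.76
    = 31.86 dB

31.86 dB


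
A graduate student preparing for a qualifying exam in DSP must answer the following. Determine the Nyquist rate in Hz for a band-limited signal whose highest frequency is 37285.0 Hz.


The Nyquist rate is twice the maximum frequency component.
fs_min = 2 * fmax
      = 2 * 37285.0
      = 74570.0 Hz

74570.0


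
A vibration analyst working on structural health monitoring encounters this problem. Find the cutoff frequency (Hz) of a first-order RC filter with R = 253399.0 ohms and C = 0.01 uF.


Cutoff frequency of a first-order RC filter:
fc = 1 / (2 * pi * R * C)
C = 0.01 uF = 1e-08 F
fc = 1 / (2 * pi * 253399.0 * 1e-08)
   = 1 / 0.01592152873654
   = 62.808039 Hz

62.808039 Hz


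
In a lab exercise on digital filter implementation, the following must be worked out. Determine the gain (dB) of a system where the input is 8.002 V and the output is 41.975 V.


Voltage gain in dB:
G = 20 * log10(Vout / Vin)
  = 20 * log10(41.975 / 8.002)
  = 20 * log10(5.245564)
  = 20 * 0.719792
  = 14.4 dB

14.4 dB


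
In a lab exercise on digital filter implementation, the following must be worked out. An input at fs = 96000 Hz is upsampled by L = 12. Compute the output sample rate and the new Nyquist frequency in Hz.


Step 1 — output sample rate after interpolation by L:
fs_out = L * fs_in = 12 * 96000 = 1152000 Hz

Step 2 — Nyquist frequency of the output stream:
f_Nyq = fs_out / 2 = 1152000 / 2 = 576000.0 Hz

fs_out = 1152000 Hz; f_Nyquist = 576000.0 Hz


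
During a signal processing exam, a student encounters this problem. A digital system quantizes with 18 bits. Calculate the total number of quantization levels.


Number of quantization levels = 2^N
= 2^18
= 262144

262144


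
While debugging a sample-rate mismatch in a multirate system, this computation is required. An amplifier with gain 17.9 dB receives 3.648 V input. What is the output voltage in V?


Output voltage from dB gain:
V_out = V_in * 10^(gain_dB / 20)
      = 3.648 * 10^(17.9 / 20)
      = 3.648 * 7.852356
      = 28.6454 V

28.6454 V


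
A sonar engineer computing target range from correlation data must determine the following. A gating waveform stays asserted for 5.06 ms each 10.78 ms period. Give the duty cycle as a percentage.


Duty cycle as a percentage:
DC = (t_on / T) * 100
   = (5.06 / 10.78) * 100
   = 0.469388 * 100
   = 46.94 %

46.94 %


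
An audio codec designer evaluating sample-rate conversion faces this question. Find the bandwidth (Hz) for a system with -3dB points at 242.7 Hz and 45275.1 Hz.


Bandwidth is the difference of -3dB frequencies:
BW = f_high - f_low
   = 45275.1 - 242.7
   = 45032.4 Hz

45032.4 Hz


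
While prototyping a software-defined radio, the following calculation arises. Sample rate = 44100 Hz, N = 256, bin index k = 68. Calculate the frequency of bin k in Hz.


Frequency of DFT bin k:
f_k = k * fs / N
    = 68 * 44100 / 256
    = 2998800 / 256
    = 11714.062 Hz

11714.062 Hz


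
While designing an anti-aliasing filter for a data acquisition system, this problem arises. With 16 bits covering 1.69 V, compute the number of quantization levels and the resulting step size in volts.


Step 1 — number of quantization levels:
L = 2^N = 2^16 = 65536

Step 2 — LSB step size:
delta = Vfs / L
      = 1.69 / 65536
      = 2.579e-05 V

Levels = 65536; step size = 2.579e-05 V


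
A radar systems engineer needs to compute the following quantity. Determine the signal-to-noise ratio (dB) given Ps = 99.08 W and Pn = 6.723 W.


SNR in decibels:
SNR = 10 * log10(Ps / Pn)
    = 10 * log10(99.08 / 6.723)
    = 10 * log10(14.7375)
    = 10 * 1.1684
    = 11.68 dB

11.68 dB


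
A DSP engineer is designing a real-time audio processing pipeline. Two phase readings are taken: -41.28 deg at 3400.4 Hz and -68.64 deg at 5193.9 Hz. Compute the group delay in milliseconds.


Group delay from phase difference:
tau = -d(phi)/d(omega)
d(phi) = -27.36 deg = -0.477522 rad
d(omega) = 2*pi*(5193.9 - 3400.4) = 11268.8928 rad/s
tau = -(-0.477522) / 11268.8928
    = 0.0424 ms

0.0424 ms


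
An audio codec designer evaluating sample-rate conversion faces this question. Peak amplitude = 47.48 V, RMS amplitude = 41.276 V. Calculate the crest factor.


Crest factor is the ratio of peak to RMS:
CF = V_peak / V_rms
   = 47.48 / 41.276
   = 1.1503

1.1503


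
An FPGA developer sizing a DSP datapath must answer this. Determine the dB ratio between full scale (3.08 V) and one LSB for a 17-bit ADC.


Dynamic range from full-scale to LSB:
V_min = V_max / 2^bits = 3.08 / 2^17
DR = 20 * log10(V_max / V_min)
   = 20 * log10(2^17)
   = 20 * 17 * log10(2)
   = 102.35 dB

102.35 dB


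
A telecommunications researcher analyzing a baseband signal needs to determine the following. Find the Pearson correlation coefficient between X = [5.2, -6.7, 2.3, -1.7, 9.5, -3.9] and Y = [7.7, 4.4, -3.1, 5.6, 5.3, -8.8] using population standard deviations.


Pearson correlation coefficient (population):
r = cov(X,Y) / (std(X) * std(Y))
Mean X = 0.7833, Mean Y = 1.85
Cov(X,Y) = 11.6475
Std(X) = 5.505881, Std(Y) = 5.839735
r = 0.3623

0.3623


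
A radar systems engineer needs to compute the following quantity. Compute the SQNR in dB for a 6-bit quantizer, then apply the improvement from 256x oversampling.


Step 1 — baseline SQNR at Nyquist:
SQNR_base = 6.02*N + 1.76
          = 6.02*6 + 1.76
          = 37.88 dB

Step 2 — oversampling processing gain:
G = 10*log10(OSR) = 10*log10(256) = 24.08 dB

Step 3 — total:
SQNR_total = 37.88 + 24.08 = 61.96 dB

Base SQNR = 37.88 dB; oversampled SQNR = 61.96 dB


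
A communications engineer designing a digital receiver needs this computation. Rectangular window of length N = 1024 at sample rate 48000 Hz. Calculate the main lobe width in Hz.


Main lobe width for a rectangular window:
Width = 2 * fs / N
      = 2 * 48000 / 1024
      = 96000 / 1024
      = 93.75 Hz

93.75 Hz


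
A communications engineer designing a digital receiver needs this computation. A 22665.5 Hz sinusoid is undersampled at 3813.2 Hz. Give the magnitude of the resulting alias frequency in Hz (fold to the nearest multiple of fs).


Compute the nearest integer multiple of fs to the signal:
n = round(22665.5 / 3813.2) = 6
f_alias = |22665.5 - 6 * 3813.2|
        = |22665.5 - 22879.2|
        = 213.7 Hz

213.7
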